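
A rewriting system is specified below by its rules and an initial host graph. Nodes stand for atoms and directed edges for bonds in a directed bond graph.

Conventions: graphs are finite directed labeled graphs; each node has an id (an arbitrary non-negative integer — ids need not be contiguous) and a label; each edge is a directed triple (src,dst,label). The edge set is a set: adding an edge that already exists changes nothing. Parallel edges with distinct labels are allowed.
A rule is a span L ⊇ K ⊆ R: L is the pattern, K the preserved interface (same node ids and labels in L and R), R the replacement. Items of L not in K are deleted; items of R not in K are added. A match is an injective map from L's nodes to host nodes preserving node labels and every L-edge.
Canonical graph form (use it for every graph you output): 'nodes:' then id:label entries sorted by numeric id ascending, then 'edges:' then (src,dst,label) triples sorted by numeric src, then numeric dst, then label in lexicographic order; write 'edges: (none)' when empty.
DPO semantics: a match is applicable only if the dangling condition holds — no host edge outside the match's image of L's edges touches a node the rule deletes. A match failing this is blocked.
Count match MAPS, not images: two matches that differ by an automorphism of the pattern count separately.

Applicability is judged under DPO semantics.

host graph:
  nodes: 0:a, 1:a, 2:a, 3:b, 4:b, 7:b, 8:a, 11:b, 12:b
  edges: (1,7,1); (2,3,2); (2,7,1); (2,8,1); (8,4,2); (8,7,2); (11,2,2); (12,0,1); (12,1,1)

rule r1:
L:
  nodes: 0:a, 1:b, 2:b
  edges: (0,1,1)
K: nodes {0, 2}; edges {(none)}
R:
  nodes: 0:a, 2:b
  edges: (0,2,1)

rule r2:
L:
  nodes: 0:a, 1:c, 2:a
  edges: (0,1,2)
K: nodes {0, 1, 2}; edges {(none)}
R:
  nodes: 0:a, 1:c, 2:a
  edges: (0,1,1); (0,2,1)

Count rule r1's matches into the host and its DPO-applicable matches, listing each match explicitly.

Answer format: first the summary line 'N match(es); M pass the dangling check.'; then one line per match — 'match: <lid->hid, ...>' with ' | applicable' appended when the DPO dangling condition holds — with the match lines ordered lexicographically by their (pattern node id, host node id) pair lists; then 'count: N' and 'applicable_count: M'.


8 match(es); 0 pass the dangling check.
match: 0->1, 1->7, 2->3
match: 0->1, 1->7, 2->4
match: 0->1, 1->7, 2->11
match: 0->1, 1->7, 2->12
match: 0->2, 1->7, 2->3
match: 0->2, 1->7, 2->4
match: 0->2, 1->7, 2->11
match: 0->2, 1->7, 2->12
count: 8
applicable_count: 0


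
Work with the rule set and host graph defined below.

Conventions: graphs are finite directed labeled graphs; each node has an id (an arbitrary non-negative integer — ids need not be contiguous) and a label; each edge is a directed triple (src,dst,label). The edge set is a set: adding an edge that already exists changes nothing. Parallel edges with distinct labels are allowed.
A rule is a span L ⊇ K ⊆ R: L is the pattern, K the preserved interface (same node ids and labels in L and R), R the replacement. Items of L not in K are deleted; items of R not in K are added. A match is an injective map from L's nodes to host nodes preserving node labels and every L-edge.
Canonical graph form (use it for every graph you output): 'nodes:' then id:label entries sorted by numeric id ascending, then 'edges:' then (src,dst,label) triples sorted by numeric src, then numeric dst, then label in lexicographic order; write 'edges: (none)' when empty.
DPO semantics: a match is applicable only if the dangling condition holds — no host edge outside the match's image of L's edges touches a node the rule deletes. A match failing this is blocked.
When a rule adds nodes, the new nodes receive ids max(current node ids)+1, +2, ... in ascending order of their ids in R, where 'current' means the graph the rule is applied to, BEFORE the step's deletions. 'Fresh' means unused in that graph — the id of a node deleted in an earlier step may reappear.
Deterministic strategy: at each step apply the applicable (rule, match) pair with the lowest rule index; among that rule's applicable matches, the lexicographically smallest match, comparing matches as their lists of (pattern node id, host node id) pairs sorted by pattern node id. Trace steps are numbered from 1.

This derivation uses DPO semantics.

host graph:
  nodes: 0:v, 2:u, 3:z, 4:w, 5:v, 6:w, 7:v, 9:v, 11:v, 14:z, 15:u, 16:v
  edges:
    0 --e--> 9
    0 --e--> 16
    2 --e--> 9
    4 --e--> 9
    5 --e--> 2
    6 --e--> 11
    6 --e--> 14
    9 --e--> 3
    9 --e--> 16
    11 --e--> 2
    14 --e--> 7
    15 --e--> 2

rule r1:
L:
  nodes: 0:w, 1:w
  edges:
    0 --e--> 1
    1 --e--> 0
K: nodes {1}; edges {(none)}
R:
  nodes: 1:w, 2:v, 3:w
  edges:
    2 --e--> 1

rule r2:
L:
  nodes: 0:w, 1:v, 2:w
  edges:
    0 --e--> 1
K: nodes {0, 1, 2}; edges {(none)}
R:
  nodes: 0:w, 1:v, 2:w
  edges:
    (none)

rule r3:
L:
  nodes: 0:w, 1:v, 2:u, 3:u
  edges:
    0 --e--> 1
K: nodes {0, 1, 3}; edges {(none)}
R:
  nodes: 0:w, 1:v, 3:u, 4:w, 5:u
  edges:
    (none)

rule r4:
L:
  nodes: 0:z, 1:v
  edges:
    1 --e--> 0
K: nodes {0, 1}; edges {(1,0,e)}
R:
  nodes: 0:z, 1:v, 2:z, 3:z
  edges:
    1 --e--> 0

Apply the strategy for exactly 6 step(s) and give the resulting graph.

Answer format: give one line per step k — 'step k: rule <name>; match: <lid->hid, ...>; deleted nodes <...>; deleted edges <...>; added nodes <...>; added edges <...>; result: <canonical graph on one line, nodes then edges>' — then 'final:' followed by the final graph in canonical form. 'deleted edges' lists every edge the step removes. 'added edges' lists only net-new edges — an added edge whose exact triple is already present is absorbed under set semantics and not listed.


step 1: rule r2; match: 0->4, 1->9, 2->6; deleted nodes (none); deleted edges (4,9,e); added nodes (none); added edges (none); result: nodes: 0:v, 2:u, 3:z, 4:w, 5:v, 6:w, 7:v, 9:v, 11:v, 14:z, 15:u, 16:v edges: (0,9,e); (0,16,e); (2,9,e); (5,2,e); (6,11,e); (6,14,e); (9,3,e); (9,16,e); (11,2,e); (14,7,e); (15,2,e)
step 2: rule r2; match: 0->6, 1->11, 2->4; deleted nodes (none); deleted edges (6,11,e); added nodes (none); added edges (none); result: nodes: 0:v, 2:u, 3:z, 4:w, 5:v, 6:w, 7:v, 9:v, 11:v, 14:z, 15:u, 16:v edges: (0,9,e); (0,16,e); (2,9,e); (5,2,e); (6,14,e); (9,3,e); (9,16,e); (11,2,e); (14,7,e); (15,2,e)
step 3: rule r4; match: 0->3, 1->9; deleted nodes (none); deleted edges (none); added nodes 17, 18; added edges (none); result: nodes: 0:v, 2:u, 3:z, 4:w, 5:v, 6:w, 7:v, 9:v, 11:v, 14:z, 15:u, 16:v, 17:z, 18:z edges: (0,9,e); (0,16,e); (2,9,e); (5,2,e); (6,14,e); (9,3,e); (9,16,e); (11,2,e); (14,7,e); (15,2,e)
step 4: rule r4; match: 0->3, 1->9; deleted nodes (none); deleted edges (none); added nodes 19, 20; added edges (none); result: nodes: 0:v, 2:u, 3:z, 4:w, 5:v, 6:w, 7:v, 9:v, 11:v, 14:z, 15:u, 16:v, 17:z, 18:z, 19:z, 20:z edges: (0,9,e); (0,16,e); (2,9,e); (5,2,e); (6,14,e); (9,3,e); (9,16,e); (11,2,e); (14,7,e); (15,2,e)
step 5: rule r4; match: 0->3, 1->9; deleted nodes (none); deleted edges (none); added nodes 21, 22; added edges (none); result: nodes: 0:v, 2:u, 3:z, 4:w, 5:v, 6:w, 7:v, 9:v, 11:v, 14:z, 15:u, 16:v, 17:z, 18:z, 19:z, 20:z, 21:z, 22:z edges: (0,9,e); (0,16,e); (2,9,e); (5,2,e); (6,14,e); (9,3,e); (9,16,e); (11,2,e); (14,7,e); (15,2,e)
step 6: rule r4; match: 0->3, 1->9; deleted nodes (none); deleted edges (none); added nodes 23, 24; added edges (none); result: nodes: 0:v, 2:u, 3:z, 4:w, 5:v, 6:w, 7:v, 9:v, 11:v, 14:z, 15:u, 16:v, 17:z, 18:z, 19:z, 20:z, 21:z, 22:z, 23:z, 24:z edges: (0,9,e); (0,16,e); (2,9,e); (5,2,e); (6,14,e); (9,3,e); (9,16,e); (11,2,e); (14,7,e); (15,2,e)
final:
nodes: 0:v, 2:u, 3:z, 4:w, 5:v, 6:w, 7:v, 9:v, 11:v, 14:z, 15:u, 16:v, 17:z, 18:z, 19:z, 20:z, 21:z, 22:z, 23:z, 24:z
edges: (0,9,e); (0,16,e); (2,9,e); (5,2,e); (6,14,e); (9,3,e); (9,16,e); (11,2,e); (14,7,e); (15,2,e)


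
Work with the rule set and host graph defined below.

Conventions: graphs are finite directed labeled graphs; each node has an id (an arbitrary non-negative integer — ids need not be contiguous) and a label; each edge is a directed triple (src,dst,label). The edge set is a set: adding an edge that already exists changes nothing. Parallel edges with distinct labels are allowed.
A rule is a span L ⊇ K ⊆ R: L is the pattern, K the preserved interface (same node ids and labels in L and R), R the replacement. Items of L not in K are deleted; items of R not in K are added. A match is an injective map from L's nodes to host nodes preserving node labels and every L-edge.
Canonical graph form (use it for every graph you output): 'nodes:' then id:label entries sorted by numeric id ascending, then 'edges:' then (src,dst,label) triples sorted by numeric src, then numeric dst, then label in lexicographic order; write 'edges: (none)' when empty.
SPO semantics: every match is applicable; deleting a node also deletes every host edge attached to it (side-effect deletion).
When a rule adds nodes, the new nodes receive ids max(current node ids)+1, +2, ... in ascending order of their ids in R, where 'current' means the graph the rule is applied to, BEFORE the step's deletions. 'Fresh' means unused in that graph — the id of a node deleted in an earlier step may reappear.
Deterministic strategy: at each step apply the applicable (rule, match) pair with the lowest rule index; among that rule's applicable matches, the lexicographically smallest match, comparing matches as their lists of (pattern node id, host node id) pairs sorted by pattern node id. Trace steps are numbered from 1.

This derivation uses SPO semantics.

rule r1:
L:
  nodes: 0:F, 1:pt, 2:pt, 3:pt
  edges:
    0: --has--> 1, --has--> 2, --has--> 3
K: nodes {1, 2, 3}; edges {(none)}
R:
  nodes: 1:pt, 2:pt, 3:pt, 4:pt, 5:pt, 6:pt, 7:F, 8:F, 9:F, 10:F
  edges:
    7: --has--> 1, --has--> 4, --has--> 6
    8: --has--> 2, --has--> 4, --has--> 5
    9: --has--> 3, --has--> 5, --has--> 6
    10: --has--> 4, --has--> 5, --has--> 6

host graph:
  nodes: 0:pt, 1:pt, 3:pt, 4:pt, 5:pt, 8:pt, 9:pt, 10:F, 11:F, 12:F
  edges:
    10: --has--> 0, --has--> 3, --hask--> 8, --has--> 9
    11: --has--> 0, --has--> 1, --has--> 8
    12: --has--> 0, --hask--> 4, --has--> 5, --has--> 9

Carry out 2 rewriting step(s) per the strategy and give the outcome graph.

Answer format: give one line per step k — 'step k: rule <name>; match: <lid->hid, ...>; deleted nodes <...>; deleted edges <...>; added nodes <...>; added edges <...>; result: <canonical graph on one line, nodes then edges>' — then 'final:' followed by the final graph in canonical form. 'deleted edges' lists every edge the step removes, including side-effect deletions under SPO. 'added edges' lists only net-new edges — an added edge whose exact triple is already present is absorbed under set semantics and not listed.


step 1: rule r1; match: 0->10, 1->0, 2->3, 3->9; deleted nodes 10; deleted edges (10,0,has); (10,3,has); (10,8,hask); (10,9,has); added nodes 13, 14, 15, 16, 17, 18, 19; added edges (16,0,has); (16,13,has); (16,15,has); (17,3,has); (17,13,has); (17,14,has); (18,9,has); (18,14,has); (18,15,has); (19,13,has); (19,14,has); (19,15,has); result: nodes: 0:pt, 1:pt, 3:pt, 4:pt, 5:pt, 8:pt, 9:pt, 11:F, 12:F, 13:pt, 14:pt, 15:pt, 16:F, 17:F, 18:F, 19:F edges: (11,0,has); (11,1,has); (11,8,has); (12,0,has); (12,4,hask); (12,5,has); (12,9,has); (16,0,has); (16,13,has); (16,15,has); (17,3,has); (17,13,has); (17,14,has); (18,9,has); (18,14,has); (18,15,has); (19,13,has); (19,14,has); (19,15,has)
step 2: rule r1; match: 0->11, 1->0, 2->1, 3->8; deleted nodes 11; deleted edges (11,0,has); (11,1,has); (11,8,has); added nodes 20, 21, 22, 23, 24, 25, 26; added edges (23,0,has); (23,20,has); (23,22,has); (24,1,has); (24,20,has); (24,21,has); (25,8,has); (25,21,has); (25,22,has); (26,20,has); (26,21,has); (26,22,has); result: nodes: 0:pt, 1:pt, 3:pt, 4:pt, 5:pt, 8:pt, 9:pt, 12:F, 13:pt, 14:pt, 15:pt, 16:F, 17:F, 18:F, 19:F, 20:pt, 21:pt, 22:pt, 23:F, 24:F, 25:F, 26:F edges: (12,0,has); (12,4,hask); (12,5,has); (12,9,has); (16,0,has); (16,13,has); (16,15,has); (17,3,has); (17,13,has); (17,14,has); (18,9,has); (18,14,has); (18,15,has); (19,13,has); (19,14,has); (19,15,has); (23,0,has); (23,20,has); (23,22,has); (24,1,has); (24,20,has); (24,21,has); (25,8,has); (25,21,has); (25,22,has); (26,20,has); (26,21,has); (26,22,has)
final:
nodes: 0:pt, 1:pt, 3:pt, 4:pt, 5:pt, 8:pt, 9:pt, 12:F, 13:pt, 14:pt, 15:pt, 16:F, 17:F, 18:F, 19:F, 20:pt, 21:pt, 22:pt, 23:F, 24:F, 25:F, 26:F
edges: (12,0,has); (12,4,hask); (12,5,has); (12,9,has); (16,0,has); (16,13,has); (16,15,has); (17,3,has); (17,13,has); (17,14,has); (18,9,has); (18,14,has); (18,15,has); (19,13,has); (19,14,has); (19,15,has); (23,0,has); (23,20,has); (23,22,has); (24,1,has); (24,20,has); (24,21,has); (25,8,has); (25,21,has); (25,22,has); (26,20,has); (26,21,has); (26,22,has)


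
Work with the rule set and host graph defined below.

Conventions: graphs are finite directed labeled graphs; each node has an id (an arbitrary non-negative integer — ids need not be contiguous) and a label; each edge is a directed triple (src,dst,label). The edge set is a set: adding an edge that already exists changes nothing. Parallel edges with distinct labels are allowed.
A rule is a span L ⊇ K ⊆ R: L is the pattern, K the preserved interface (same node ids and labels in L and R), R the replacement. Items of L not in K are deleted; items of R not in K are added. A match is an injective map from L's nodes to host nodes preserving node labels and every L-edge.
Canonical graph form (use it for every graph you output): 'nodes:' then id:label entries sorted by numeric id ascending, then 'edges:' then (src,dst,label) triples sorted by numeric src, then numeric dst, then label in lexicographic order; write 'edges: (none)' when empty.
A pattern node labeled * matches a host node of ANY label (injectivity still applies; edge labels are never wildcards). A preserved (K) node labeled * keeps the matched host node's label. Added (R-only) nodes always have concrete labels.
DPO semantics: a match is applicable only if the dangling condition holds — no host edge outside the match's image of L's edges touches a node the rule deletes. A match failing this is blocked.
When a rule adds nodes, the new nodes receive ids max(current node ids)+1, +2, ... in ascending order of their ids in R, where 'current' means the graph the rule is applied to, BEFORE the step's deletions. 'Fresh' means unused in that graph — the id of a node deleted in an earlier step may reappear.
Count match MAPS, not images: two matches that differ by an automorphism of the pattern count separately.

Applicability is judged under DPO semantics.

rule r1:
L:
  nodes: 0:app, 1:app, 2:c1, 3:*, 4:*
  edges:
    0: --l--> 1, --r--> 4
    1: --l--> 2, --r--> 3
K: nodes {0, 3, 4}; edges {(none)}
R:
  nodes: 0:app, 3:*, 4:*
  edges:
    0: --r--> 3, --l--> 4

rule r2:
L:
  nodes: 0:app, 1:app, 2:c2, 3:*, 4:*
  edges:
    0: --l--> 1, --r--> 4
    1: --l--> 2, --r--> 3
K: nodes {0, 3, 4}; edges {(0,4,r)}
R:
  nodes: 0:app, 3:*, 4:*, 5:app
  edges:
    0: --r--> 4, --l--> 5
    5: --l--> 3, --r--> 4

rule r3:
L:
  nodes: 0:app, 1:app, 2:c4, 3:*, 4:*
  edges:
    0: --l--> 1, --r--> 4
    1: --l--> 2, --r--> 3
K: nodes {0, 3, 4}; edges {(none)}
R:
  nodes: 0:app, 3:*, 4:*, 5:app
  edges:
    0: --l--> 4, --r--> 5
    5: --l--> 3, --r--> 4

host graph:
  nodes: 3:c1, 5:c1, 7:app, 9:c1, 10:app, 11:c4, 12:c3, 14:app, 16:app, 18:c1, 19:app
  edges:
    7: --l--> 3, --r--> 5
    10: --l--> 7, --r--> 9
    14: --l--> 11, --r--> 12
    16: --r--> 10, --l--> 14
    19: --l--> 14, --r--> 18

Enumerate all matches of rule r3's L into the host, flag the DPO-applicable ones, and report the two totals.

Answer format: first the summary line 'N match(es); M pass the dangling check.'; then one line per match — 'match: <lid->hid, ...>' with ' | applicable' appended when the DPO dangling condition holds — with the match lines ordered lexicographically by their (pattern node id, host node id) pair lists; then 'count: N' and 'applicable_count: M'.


2 match(es); 0 pass the dangling check.
match: 0->16, 1->14, 2->11, 3->12, 4->10
match: 0->19, 1->14, 2->11, 3->12, 4->18
count: 2
applicable_count: 0


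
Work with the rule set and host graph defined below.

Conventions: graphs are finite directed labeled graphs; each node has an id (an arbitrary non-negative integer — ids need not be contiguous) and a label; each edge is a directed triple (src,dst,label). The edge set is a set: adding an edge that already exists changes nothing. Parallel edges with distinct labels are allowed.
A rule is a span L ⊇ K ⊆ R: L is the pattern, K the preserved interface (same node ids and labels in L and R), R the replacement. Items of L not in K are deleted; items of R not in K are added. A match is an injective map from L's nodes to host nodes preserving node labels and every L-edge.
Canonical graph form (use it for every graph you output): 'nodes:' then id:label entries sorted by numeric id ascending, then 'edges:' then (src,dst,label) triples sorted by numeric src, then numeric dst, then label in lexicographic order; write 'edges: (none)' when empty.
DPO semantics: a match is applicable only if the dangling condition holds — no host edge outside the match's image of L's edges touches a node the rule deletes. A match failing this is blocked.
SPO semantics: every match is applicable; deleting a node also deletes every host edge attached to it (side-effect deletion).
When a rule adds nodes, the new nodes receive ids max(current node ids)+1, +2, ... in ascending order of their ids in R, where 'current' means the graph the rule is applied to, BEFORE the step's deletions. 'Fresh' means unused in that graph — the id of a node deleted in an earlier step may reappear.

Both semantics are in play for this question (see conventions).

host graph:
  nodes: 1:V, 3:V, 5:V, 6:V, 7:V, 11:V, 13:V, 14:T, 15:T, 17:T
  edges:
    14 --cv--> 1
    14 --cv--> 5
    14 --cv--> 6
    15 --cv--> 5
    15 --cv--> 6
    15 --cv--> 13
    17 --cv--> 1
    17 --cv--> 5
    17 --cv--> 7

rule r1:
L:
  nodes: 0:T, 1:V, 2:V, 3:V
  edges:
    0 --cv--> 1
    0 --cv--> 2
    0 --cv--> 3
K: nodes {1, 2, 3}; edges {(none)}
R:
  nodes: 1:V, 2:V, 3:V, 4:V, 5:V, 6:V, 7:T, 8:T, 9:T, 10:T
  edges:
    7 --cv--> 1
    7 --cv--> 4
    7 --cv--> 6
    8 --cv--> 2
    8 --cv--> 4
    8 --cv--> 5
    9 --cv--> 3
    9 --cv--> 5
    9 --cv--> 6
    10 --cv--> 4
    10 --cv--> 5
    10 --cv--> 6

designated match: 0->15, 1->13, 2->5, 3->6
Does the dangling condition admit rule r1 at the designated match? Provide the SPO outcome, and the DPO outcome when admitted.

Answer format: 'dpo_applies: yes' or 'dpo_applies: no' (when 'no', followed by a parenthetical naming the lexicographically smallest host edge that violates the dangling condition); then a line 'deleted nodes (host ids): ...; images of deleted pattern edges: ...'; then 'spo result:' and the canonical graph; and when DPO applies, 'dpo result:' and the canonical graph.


dpo_applies: yes
deleted nodes (host ids): 15; images of deleted pattern edges: (15,5,cv); (15,6,cv); (15,13,cv)
spo result:
nodes: 1:V, 3:V, 5:V, 6:V, 7:V, 11:V, 13:V, 14:T, 17:T, 18:V, 19:V, 20:V, 21:T, 22:T, 23:T, 24:T
edges: (14,1,cv); (14,5,cv); (14,6,cv); (17,1,cv); (17,5,cv); (17,7,cv); (21,13,cv); (21,18,cv); (21,20,cv); (22,5,cv); (22,18,cv); (22,19,cv); (23,6,cv); (23,19,cv); (23,20,cv); (24,18,cv); (24,19,cv); (24,20,cv)
dpo result:
nodes: 1:V, 3:V, 5:V, 6:V, 7:V, 11:V, 13:V, 14:T, 17:T, 18:V, 19:V, 20:V, 21:T, 22:T, 23:T, 24:T
edges: (14,1,cv); (14,5,cv); (14,6,cv); (17,1,cv); (17,5,cv); (17,7,cv); (21,13,cv); (21,18,cv); (21,20,cv); (22,5,cv); (22,18,cv); (22,19,cv); (23,6,cv); (23,19,cv); (23,20,cv); (24,18,cv); (24,19,cv); (24,20,cv)


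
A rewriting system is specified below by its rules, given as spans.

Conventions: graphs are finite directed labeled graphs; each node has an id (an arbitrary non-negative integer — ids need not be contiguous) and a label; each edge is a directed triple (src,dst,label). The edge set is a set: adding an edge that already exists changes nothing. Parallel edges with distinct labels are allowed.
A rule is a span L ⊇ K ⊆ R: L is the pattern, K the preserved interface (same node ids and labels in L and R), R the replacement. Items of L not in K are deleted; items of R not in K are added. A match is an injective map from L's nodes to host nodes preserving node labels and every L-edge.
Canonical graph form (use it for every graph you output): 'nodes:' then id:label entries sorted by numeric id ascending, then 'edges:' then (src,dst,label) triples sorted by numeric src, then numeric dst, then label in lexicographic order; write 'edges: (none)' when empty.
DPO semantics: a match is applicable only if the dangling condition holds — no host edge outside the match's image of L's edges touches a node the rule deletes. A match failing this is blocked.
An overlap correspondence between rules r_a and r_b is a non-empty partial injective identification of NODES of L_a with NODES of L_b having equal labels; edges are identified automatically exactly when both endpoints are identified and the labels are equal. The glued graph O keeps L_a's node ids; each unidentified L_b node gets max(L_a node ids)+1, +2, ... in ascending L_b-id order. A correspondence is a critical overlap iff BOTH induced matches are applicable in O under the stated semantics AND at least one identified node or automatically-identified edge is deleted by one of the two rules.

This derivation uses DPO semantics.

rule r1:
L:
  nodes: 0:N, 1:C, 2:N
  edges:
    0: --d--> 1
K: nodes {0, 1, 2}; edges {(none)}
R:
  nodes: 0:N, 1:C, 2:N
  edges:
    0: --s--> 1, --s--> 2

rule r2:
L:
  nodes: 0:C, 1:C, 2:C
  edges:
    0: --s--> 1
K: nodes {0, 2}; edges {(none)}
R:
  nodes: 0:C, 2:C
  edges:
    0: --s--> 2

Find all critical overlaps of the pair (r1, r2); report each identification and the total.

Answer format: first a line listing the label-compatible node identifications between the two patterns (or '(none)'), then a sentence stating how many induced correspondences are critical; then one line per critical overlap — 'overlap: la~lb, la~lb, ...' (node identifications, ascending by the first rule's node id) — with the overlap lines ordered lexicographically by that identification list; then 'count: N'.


label-compatible node identifications between L(r1) and L(r2): 1~0, 1~1, 1~2
0 of the induced correspondences are critical overlaps of r1 and r2.
count: 0


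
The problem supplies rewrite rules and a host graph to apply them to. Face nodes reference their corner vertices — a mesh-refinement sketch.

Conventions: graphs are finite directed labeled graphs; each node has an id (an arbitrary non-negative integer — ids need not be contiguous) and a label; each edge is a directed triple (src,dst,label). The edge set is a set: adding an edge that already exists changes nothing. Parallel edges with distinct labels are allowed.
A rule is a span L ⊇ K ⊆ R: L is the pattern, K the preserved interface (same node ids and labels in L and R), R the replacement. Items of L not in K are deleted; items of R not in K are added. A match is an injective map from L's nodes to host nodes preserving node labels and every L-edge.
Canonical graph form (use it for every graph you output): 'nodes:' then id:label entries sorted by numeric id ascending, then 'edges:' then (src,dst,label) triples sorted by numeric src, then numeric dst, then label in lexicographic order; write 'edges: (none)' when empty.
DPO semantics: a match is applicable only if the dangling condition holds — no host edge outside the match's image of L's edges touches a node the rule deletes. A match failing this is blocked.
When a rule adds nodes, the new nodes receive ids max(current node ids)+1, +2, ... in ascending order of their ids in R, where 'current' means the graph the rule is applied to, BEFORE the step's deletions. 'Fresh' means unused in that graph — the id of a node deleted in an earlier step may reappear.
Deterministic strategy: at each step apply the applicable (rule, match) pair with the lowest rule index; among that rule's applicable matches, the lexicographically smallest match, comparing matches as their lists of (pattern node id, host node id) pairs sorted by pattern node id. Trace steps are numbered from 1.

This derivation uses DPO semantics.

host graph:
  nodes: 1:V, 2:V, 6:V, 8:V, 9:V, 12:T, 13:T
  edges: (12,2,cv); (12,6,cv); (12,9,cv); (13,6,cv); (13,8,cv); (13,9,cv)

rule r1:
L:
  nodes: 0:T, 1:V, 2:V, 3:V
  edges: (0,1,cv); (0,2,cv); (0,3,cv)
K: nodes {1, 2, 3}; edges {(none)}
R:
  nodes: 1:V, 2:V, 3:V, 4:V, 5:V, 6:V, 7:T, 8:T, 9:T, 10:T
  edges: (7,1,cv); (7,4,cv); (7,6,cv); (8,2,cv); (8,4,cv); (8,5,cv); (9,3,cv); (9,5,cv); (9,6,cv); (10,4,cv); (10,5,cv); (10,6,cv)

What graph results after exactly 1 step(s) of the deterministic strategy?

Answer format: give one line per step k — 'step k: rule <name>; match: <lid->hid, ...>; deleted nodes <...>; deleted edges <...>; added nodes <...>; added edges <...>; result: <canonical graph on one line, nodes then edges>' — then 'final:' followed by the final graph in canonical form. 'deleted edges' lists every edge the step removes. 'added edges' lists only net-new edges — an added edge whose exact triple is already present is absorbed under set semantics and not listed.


step 1: rule r1; match: 0->12, 1->2, 2->6, 3->9; deleted nodes 12; deleted edges (12,2,cv); (12,6,cv); (12,9,cv); added nodes 14, 15, 16, 17, 18, 19, 20; added edges (17,2,cv); (17,14,cv); (17,16,cv); (18,6,cv); (18,14,cv); (18,15,cv); (19,9,cv); (19,15,cv); (19,16,cv); (20,14,cv); (20,15,cv); (20,16,cv); result: nodes: 1:V, 2:V, 6:V, 8:V, 9:V, 13:T, 14:V, 15:V, 16:V, 17:T, 18:T, 19:T, 20:T edges: (13,6,cv); (13,8,cv); (13,9,cv); (17,2,cv); (17,14,cv); (17,16,cv); (18,6,cv); (18,14,cv); (18,15,cv); (19,9,cv); (19,15,cv); (19,16,cv); (20,14,cv); (20,15,cv); (20,16,cv)
final:
nodes: 1:V, 2:V, 6:V, 8:V, 9:V, 13:T, 14:V, 15:V, 16:V, 17:T, 18:T, 19:T, 20:T
edges: (13,6,cv); (13,8,cv); (13,9,cv); (17,2,cv); (17,14,cv); (17,16,cv); (18,6,cv); (18,14,cv); (18,15,cv); (19,9,cv); (19,15,cv); (19,16,cv); (20,14,cv); (20,15,cv); (20,16,cv)


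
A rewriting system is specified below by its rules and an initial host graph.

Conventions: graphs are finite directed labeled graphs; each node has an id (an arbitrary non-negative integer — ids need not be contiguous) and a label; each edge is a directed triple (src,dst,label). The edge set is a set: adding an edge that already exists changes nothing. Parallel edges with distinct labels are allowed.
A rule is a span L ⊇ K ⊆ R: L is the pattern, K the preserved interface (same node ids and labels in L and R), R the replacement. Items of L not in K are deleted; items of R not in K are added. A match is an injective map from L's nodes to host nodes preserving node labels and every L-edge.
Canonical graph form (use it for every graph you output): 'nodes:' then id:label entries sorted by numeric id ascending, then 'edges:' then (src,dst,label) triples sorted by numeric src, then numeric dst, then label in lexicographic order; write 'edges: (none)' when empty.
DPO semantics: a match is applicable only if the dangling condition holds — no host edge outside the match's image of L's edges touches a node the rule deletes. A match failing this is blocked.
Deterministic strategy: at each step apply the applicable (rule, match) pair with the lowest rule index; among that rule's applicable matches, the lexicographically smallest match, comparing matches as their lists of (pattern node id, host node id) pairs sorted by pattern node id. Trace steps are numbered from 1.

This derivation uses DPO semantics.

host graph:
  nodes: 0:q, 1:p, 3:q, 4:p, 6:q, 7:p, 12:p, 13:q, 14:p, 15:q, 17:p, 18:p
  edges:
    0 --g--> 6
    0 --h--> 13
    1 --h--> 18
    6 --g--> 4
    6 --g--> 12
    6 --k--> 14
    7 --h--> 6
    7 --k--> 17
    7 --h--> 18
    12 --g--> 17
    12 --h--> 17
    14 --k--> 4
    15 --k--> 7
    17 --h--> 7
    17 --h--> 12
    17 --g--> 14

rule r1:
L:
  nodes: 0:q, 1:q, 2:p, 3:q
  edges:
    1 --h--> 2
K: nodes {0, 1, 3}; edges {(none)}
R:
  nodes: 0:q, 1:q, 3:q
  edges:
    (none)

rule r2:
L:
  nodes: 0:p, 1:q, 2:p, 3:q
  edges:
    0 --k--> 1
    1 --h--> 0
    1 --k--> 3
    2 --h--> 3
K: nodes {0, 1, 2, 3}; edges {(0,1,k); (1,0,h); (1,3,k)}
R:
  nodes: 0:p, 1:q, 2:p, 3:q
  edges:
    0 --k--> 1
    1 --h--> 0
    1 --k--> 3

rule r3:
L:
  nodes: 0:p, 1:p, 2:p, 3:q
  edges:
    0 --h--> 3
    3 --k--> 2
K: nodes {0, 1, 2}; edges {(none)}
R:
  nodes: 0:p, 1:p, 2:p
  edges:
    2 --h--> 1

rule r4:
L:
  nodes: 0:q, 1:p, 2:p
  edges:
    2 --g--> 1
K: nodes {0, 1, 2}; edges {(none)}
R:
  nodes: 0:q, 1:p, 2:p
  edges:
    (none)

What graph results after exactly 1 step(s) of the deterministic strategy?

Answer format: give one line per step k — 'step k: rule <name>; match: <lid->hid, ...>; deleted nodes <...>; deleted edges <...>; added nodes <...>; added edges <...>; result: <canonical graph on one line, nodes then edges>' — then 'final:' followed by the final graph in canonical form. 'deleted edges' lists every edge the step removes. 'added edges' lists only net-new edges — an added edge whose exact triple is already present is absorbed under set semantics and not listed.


step 1: rule r4; match: 0->0, 1->14, 2->17; deleted nodes (none); deleted edges (17,14,g); added nodes (none); added edges (none); result: nodes: 0:q, 1:p, 3:q, 4:p, 6:q, 7:p, 12:p, 13:q, 14:p, 15:q, 17:p, 18:p edges: (0,6,g); (0,13,h); (1,18,h); (6,4,g); (6,12,g); (6,14,k); (7,6,h); (7,17,k); (7,18,h); (12,17,g); (12,17,h); (14,4,k); (15,7,k); (17,7,h); (17,12,h)
final:
nodes: 0:q, 1:p, 3:q, 4:p, 6:q, 7:p, 12:p, 13:q, 14:p, 15:q, 17:p, 18:p
edges: (0,6,g); (0,13,h); (1,18,h); (6,4,g); (6,12,g); (6,14,k); (7,6,h); (7,17,k); (7,18,h); (12,17,g); (12,17,h); (14,4,k); (15,7,k); (17,7,h); (17,12,h)


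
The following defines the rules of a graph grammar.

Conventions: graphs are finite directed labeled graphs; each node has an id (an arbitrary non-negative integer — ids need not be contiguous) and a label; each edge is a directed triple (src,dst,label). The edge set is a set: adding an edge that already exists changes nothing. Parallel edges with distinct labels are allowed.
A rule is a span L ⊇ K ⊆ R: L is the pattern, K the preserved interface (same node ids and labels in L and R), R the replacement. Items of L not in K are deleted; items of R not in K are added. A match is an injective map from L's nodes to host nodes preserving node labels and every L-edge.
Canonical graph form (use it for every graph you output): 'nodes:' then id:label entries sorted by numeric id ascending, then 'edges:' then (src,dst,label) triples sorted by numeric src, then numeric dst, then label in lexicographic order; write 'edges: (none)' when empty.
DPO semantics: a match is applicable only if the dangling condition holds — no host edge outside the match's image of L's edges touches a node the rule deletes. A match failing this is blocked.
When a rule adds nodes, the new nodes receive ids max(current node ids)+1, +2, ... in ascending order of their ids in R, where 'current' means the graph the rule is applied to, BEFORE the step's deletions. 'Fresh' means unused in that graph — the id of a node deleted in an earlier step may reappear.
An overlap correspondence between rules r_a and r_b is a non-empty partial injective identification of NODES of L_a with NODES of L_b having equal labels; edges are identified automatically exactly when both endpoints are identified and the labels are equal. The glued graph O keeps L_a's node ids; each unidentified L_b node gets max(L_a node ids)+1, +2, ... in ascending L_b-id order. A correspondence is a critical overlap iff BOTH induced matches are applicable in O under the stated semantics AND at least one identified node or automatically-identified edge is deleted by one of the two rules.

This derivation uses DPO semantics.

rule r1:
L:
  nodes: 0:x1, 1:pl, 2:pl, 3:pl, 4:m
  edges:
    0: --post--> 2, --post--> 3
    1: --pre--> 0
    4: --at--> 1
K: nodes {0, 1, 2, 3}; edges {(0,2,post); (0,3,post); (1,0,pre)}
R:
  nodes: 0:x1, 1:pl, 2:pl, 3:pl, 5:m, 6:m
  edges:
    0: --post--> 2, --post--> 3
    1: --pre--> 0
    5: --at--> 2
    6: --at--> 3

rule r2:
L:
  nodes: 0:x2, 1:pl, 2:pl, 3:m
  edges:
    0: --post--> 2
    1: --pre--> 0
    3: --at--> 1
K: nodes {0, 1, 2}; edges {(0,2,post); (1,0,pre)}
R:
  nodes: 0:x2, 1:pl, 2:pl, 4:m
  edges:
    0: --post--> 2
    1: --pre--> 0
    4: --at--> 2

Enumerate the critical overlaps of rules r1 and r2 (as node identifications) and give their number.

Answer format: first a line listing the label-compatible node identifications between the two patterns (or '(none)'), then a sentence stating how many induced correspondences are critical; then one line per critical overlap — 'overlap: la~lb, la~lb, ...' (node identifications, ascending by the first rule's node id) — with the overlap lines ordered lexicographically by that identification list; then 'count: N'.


label-compatible node identifications between L(r1) and L(r2): 1~1, 1~2, 2~1, 2~2, 3~1, 3~2, 4~3
3 of the induced correspondences are critical overlaps of r1 and r2.
overlap: 1~1, 2~2, 4~3
overlap: 1~1, 3~2, 4~3
overlap: 1~1, 4~3
count: 3


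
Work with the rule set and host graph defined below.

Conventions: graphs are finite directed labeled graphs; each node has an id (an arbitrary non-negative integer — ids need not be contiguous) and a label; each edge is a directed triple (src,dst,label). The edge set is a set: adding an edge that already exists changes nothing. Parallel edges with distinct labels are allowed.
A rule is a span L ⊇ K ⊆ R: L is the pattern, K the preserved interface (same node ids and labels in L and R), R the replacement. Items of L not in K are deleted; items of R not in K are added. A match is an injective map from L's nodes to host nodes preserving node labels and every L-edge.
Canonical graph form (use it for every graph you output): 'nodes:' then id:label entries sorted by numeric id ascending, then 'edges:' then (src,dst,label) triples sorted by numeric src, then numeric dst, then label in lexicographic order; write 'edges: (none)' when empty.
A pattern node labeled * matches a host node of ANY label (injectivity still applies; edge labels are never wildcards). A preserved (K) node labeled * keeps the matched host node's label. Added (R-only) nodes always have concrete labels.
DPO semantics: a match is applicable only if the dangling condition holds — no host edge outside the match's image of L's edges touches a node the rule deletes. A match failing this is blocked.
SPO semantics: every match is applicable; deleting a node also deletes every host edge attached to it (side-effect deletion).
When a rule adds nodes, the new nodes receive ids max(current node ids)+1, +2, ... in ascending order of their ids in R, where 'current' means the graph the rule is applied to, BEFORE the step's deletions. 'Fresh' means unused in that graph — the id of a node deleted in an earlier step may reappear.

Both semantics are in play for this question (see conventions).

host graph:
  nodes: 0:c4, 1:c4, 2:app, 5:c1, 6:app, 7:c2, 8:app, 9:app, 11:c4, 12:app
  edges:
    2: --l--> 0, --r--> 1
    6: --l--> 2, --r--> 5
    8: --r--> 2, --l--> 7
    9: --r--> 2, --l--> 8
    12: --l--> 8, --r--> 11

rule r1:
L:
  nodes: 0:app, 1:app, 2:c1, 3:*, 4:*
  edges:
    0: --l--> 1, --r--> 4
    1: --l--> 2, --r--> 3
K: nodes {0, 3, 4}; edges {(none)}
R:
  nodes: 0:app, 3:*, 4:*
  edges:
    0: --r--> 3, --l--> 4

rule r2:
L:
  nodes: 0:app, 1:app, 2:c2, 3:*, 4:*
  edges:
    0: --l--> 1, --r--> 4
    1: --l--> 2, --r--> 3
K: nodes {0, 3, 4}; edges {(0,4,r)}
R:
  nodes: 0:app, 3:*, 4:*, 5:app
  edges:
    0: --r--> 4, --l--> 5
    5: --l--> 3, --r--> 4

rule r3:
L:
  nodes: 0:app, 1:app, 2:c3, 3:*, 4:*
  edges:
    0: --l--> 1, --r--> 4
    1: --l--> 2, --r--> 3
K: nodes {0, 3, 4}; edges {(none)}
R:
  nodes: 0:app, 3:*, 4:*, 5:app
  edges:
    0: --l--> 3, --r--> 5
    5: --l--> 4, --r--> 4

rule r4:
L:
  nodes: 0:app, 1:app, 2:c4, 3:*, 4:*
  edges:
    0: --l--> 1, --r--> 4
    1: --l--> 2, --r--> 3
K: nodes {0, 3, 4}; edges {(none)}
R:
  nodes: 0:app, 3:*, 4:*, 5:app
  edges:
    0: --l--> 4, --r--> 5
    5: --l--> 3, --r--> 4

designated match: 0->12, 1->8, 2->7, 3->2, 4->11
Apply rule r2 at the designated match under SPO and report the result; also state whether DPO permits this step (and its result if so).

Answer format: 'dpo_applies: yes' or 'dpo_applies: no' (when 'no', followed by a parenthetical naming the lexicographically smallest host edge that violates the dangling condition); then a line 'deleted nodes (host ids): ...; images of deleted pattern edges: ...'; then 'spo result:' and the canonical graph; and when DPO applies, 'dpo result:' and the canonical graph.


dpo_applies: no
(the rule deletes node 8, which keeps host edge (9,8,l) outside the match image — the dangling condition fails, DPO blocks; SPO proceeds and side-deletes such edges)
deleted nodes (host ids): 7, 8; images of deleted pattern edges: (8,2,r); (8,7,l); (12,8,l)
spo result:
nodes: 0:c4, 1:c4, 2:app, 5:c1, 6:app, 9:app, 11:c4, 12:app, 13:app
edges: (2,0,l); (2,1,r); (6,2,l); (6,5,r); (9,2,r); (12,11,r); (12,13,l); (13,2,l); (13,11,r)


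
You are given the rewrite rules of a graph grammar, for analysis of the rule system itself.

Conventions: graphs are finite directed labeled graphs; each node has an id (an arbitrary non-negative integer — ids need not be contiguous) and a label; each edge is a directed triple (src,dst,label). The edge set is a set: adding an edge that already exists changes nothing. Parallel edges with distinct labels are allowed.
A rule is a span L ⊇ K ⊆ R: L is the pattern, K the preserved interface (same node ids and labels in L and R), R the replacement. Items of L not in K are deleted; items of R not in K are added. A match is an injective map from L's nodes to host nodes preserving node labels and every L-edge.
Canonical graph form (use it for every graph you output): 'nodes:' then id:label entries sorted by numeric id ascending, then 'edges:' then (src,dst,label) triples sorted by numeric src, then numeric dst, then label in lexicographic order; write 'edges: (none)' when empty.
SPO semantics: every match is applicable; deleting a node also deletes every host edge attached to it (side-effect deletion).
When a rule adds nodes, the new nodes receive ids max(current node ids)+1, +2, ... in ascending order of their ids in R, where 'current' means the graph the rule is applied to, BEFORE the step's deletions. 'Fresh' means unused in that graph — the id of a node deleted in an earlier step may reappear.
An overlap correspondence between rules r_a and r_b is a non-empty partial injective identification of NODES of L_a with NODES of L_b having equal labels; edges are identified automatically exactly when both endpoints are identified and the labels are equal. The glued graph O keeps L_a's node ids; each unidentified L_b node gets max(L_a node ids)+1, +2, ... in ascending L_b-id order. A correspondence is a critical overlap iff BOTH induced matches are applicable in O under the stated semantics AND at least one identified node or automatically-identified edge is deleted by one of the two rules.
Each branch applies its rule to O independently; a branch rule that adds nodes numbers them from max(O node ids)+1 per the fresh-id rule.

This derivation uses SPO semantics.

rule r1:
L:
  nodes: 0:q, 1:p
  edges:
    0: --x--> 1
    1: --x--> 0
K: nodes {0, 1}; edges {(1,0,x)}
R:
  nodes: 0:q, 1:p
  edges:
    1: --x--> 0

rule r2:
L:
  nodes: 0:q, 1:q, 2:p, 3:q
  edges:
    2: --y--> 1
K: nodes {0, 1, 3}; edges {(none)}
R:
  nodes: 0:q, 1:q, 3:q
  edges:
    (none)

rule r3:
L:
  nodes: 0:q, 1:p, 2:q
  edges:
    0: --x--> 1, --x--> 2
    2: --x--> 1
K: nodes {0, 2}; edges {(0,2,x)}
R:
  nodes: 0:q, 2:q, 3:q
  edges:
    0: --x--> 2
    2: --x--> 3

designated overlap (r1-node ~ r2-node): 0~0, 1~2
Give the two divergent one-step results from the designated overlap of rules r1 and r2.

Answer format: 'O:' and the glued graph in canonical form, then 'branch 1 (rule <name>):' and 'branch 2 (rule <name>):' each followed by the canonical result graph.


O:
nodes: 0:q, 1:p, 2:q, 3:q
edges: (0,1,x); (1,0,x); (1,2,y)
branch 1 (rule r1):
nodes: 0:q, 1:p, 2:q, 3:q
edges: (1,0,x); (1,2,y)
branch 2 (rule r2):
nodes: 0:q, 2:q, 3:q
edges: (none)
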